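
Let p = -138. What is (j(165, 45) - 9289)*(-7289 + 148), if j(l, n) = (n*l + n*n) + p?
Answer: -164243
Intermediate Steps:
j(l, n) = -138 + n**2 + l*n (j(l, n) = (n*l + n*n) - 138 = (l*n + n**2) - 138 = (n**2 + l*n) - 138 = -138 + n**2 + l*n)
(j(165, 45) - 9289)*(-7289 + 148) = ((-138 + 45**2 + 165*45) - 9289)*(-7289 + 148) = ((-138 + 2025 + 7425) - 9289)*(-7141) = (9312 - 9289)*(-7141) = 23*(-7141) = -164243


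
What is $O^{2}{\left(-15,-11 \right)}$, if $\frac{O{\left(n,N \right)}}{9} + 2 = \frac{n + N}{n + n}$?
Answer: $\frac{2601}{25} \approx 104.04$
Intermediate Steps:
$O{\left(n,N \right)} = -18 + \frac{9 \left(N + n\right)}{2 n}$ ($O{\left(n,N \right)} = -18 + 9 \frac{n + N}{n + n} = -18 + 9 \frac{N + n}{2 n} = -18 + \frac{9 \left(N + n\right)}{2 n}$)
$O^{2}{\left(-15,-11 \right)} = \left(\frac{9 \left(-11 - -45\right)}{2 \left(-15\right)}\right)^{2} = \left(\frac{9}{2} \left(- \frac{1}{15}\right) \left(-11 + 45\right)\right)^{2} = \left(\frac{9}{2} \left(- \frac{1}{15}\right) 34\right)^{2} = \left(- \frac{51}{5}\right)^{2} = \frac{2601}{25}$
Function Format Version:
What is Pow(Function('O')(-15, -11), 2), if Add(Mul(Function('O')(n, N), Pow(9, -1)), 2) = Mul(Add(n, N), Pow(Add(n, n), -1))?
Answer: Rational(2601, 25) ≈ 104.04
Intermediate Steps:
Function('O')(n, N) = Add(-18, Mul(Rational(9, 2), Pow(n, -1), Add(N, n))) (Function('O')(n, N) = Add(-18, Mul(9, Mul(Add(n, N), Pow(Add(n, n), -1)))) = Add(-18, Mul(9, Mul(Add(N, n), Pow(Mul(2, n), -1)))) = Add(-18, Mul(9, Mul(Add(N, n), Mul(Rational(1, 2), Pow(n, -1))))) = Add(-18, Mul(9, Mul(Rational(1, 2), Pow(n, -1), Add(N, n)))) = Add(-18, Mul(Rational(9, 2), Pow(n, -1), Add(N, n))))
Pow(Function('O')(-15, -11), 2) = Pow(Mul(Rational(9, 2), Pow(-15, -1), Add(-11, Mul(-3, -15))), 2) = Pow(Mul(Rational(9, 2), Rational(-1, 15), Add(-11, 45)), 2) = Pow(Mul(Rational(9, 2), Rational(-1, 15), 34), 2) = Pow(Rational(-51, 5), 2) = Rational(2601, 25)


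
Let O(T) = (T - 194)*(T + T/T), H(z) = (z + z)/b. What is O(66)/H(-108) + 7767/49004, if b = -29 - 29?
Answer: -3046662995/1323108 ≈ -2302.7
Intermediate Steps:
b = -58
H(z) = -z/29 (H(z) = (z + z)/(-58) = (2*z)*(-1/58) = -z/29)
O(T) = (1 + T)*(-194 + T) (O(T) = (-194 + T)*(T + 1) = (-194 + T)*(1 + T) = (1 + T)*(-194 + T))
O(66)/H(-108) + 7767/49004 = (-194 + 66² - 193*66)/((-1/29*(-108))) + 7767/49004 = (-194 + 4356 - 12738)/(108/29) + 7767*(1/49004) = -8576*29/108 + 7767/49004 = -62176/27 + 7767/49004 = -3046662995/1323108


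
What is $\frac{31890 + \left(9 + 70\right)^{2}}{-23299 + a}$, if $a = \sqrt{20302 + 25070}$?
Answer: $- \frac{888414169}{542798029} - \frac{76262 \sqrt{11343}}{542798029} \approx -1.6517$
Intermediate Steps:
$a = 2 \sqrt{11343}$ ($a = \sqrt{45372} = 2 \sqrt{11343} \approx 213.01$)
$\frac{31890 + \left(9 + 70\right)^{2}}{-23299 + a} = \frac{31890 + \left(9 + 70\right)^{2}}{-23299 + 2 \sqrt{11343}} = \frac{31890 + 79^{2}}{-23299 + 2 \sqrt{11343}} = \frac{31890 + 6241}{-23299 + 2 \sqrt{11343}} = \frac{38131}{-23299 + 2 \sqrt{11343}}$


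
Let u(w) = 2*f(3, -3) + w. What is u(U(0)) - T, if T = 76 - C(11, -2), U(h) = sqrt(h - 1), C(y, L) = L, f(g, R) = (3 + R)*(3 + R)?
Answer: -78 + I ≈ -78.0 + 1.0*I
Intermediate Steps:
f(g, R) = (3 + R)**2
U(h) = sqrt(-1 + h)
u(w) = w (u(w) = 2*(3 - 3)**2 + w = 2*0**2 + w = 2*0 + w = 0 + w = w)
T = 78 (T = 76 - 1*(-2) = 76 + 2 = 78)
u(U(0)) - T = sqrt(-1 + 0) - 1*78 = sqrt(-1) - 78 = I - 78 = -78 + I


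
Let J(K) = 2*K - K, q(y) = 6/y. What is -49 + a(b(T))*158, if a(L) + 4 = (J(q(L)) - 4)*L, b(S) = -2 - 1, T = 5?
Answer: 2163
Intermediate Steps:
J(K) = K
b(S) = -3
a(L) = -4 + L*(-4 + 6/L) (a(L) = -4 + (6/L - 4)*L = -4 + (-4 + 6/L)*L = -4 + L*(-4 + 6/L))
-49 + a(b(T))*158 = -49 + (2 - 4*(-3))*158 = -49 + (2 + 12)*158 = -49 + 14*158 = -49 + 2212 = 2163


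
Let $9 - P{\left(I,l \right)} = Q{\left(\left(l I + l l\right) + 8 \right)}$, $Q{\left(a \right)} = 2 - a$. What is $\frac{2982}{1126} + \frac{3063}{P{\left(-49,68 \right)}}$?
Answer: $\frac{3673206}{735841} \approx 4.9918$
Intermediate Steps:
$P{\left(I,l \right)} = 15 + l^{2} + I l$ ($P{\left(I,l \right)} = 9 - \left(2 - \left(\left(l I + l l\right) + 8\right)\right) = 9 - \left(2 - \left(\left(I l + l^{2}\right) + 8\right)\right) = 9 - \left(2 - \left(\left(l^{2} + I l\right) + 8\right)\right) = 9 - \left(2 - \left(8 + l^{2} + I l\right)\right) = 9 - \left(-6 - l^{2} - I l\right) = 9 + \left(6 + l^{2} + I l\right) = 15 + l^{2} + I l$)
$\frac{2982}{1126} + \frac{3063}{P{\left(-49,68 \right)}} = \frac{2982}{1126} + \frac{3063}{15 + 68^{2} - 3332} = 2982 \cdot \frac{1}{1126} + \frac{3063}{15 + 4624 - 3332} = \frac{1491}{563} + \frac{3063}{1307} = \frac{3673206}{735841}$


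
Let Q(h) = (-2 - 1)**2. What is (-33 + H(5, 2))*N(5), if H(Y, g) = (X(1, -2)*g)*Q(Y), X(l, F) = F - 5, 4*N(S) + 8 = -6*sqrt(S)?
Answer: 318 + 477*sqrt(5)/2 ≈ 851.30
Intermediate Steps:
N(S) = -2 - 3*sqrt(S)/2 (N(S) = -2 + (-6*sqrt(S))/4 = -2 - 3*sqrt(S)/2)
X(l, F) = -5 + F
Q(h) = 9 (Q(h) = (-3)**2 = 9)
H(Y, g) = -63*g (H(Y, g) = ((-5 - 2)*g)*9 = -7*g*9 = -63*g)
(-33 + H(5, 2))*N(5) = (-33 - 63*2)*(-2 - 3*sqrt(5)/2) = (-33 - 126)*(-2 - 3*sqrt(5)/2) = -159*(-2 - 3*sqrt(5)/2) = 318 + 477*sqrt(5)/2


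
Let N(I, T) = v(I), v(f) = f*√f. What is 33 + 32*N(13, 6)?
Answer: 33 + 416*√13 ≈ 1532.9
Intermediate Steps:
v(f) = f^(3/2)
N(I, T) = I^(3/2)
33 + 32*N(13, 6) = 33 + 32*13^(3/2) = 33 + 32*(13*√13) = 33 + 416*√13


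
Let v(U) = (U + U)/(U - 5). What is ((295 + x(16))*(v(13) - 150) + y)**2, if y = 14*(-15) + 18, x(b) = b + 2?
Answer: 34039881001/16 ≈ 2.1275e+9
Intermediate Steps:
x(b) = 2 + b
v(U) = 2*U/(-5 + U) (v(U) = (2*U)/(-5 + U) = 2*U/(-5 + U))
y = -192 (y = -210 + 18 = -192)
((295 + x(16))*(v(13) - 150) + y)**2 = ((295 + (2 + 16))*(2*13/(-5 + 13) - 150) - 192)**2 = ((295 + 18)*(2*13/8 - 150) - 192)**2 = (313*(2*13*(1/8) - 150) - 192)**2 = (313*(13/4 - 150) - 192)**2 = (313*(-587/4) - 192)**2 = (-183731/4 - 192)**2 = (-184499/4)**2 = 34039881001/16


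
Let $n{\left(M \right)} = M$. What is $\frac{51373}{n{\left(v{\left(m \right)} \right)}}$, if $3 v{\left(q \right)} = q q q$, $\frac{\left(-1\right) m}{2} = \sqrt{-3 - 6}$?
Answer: $- \frac{51373 i}{72} \approx - 713.51 i$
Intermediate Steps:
$m = - 6 i$ ($m = - 2 \sqrt{-3 - 6} = - 2 \sqrt{-9} = - 2 \cdot 3 i = - 6 i \approx - 6.0 i$)
$v{\left(q \right)} = \frac{q^{3}}{3}$ ($v{\left(q \right)} = \frac{q q q}{3} = \frac{q^{2} q}{3} = \frac{q^{3}}{3}$)
$\frac{51373}{n{\left(v{\left(m \right)} \right)}} = \frac{51373}{\frac{1}{3} \left(- 6 i\right)^{3}} = \frac{51373}{\frac{1}{3} \cdot 216 i} = \frac{51373}{72 i} = 51373 \left(- \frac{i}{72}\right) = - \frac{51373 i}{72}$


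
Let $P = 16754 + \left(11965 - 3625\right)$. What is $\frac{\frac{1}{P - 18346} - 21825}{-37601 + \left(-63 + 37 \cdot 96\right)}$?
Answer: $\frac{147275099}{230187776} \approx 0.6398$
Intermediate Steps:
$P = 25094$ ($P = 16754 + 8340 = 25094$)
$\frac{\frac{1}{P - 18346} - 21825}{-37601 + \left(-63 + 37 \cdot 96\right)} = \frac{\frac{1}{25094 - 18346} - 21825}{-37601 + \left(-63 + 37 \cdot 96\right)} = \frac{\frac{1}{6748} - 21825}{-37601 + \left(-63 + 3552\right)} = \frac{\frac{1}{6748} - 21825}{-37601 + 3489} = - \frac{147275099}{6748 \left(-34112\right)} = \left(- \frac{147275099}{6748}\right) \left(- \frac{1}{34112}\right) = \frac{147275099}{230187776}$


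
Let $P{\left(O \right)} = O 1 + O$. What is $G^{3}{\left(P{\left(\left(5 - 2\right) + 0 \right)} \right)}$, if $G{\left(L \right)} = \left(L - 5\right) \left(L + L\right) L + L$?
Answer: $474552$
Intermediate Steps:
$P{\left(O \right)} = 2 O$ ($P{\left(O \right)} = O + O = 2 O$)
$G{\left(L \right)} = L + 2 L^{2} \left(-5 + L\right)$ ($G{\left(L \right)} = \left(-5 + L\right) 2 L L + L = 2 L \left(-5 + L\right) L + L = 2 L^{2} \left(-5 + L\right) + L = L + 2 L^{2} \left(-5 + L\right)$)
$G^{3}{\left(P{\left(\left(5 - 2\right) + 0 \right)} \right)} = \left(2 \left(\left(5 - 2\right) + 0\right) \left(1 - 10 \cdot 2 \left(\left(5 - 2\right) + 0\right) + 2 \left(2 \left(\left(5 - 2\right) + 0\right)\right)^{2}\right)\right)^{3} = \left(2 \left(3 + 0\right) \left(1 - 10 \cdot 2 \left(3 + 0\right) + 2 \left(2 \left(3 + 0\right)\right)^{2}\right)\right)^{3} = \left(2 \cdot 3 \left(1 - 10 \cdot 2 \cdot 3 + 2 \left(2 \cdot 3\right)^{2}\right)\right)^{3} = \left(6 \left(1 - 60 + 2 \cdot 6^{2}\right)\right)^{3} = \left(6 \left(1 - 60 + 2 \cdot 36\right)\right)^{3} = \left(6 \left(1 - 60 + 72\right)\right)^{3} = \left(6 \cdot 13\right)^{3} = 78^{3} = 474552$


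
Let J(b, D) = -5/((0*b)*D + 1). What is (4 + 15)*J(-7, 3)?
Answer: -95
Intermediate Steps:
J(b, D) = -5 (J(b, D) = -5/(0*D + 1) = -5/(0 + 1) = -5/1 = -5*1 = -5)
(4 + 15)*J(-7, 3) = (4 + 15)*(-5) = 19*(-5) = -95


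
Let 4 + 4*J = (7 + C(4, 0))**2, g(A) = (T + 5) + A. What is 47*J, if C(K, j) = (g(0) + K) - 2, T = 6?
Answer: 4653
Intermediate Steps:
g(A) = 11 + A (g(A) = (6 + 5) + A = 11 + A)
C(K, j) = 9 + K (C(K, j) = ((11 + 0) + K) - 2 = (11 + K) - 2 = 9 + K)
J = 99 (J = -1 + (7 + (9 + 4))**2/4 = -1 + (7 + 13)**2/4 = -1 + (1/4)*20**2 = -1 + (1/4)*400 = -1 + 100 = 99)
47*J = 47*99 = 4653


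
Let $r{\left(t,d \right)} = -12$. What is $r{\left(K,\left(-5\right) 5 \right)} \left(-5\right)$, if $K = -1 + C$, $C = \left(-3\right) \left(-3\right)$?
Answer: $60$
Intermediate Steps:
$C = 9$
$K = 8$ ($K = -1 + 9 = 8$)
$r{\left(K,\left(-5\right) 5 \right)} \left(-5\right) = \left(-12\right) \left(-5\right) = 60$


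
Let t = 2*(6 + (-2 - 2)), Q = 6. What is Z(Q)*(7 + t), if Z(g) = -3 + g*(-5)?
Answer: -363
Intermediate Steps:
t = 4 (t = 2*(6 - 4) = 2*2 = 4)
Z(g) = -3 - 5*g
Z(Q)*(7 + t) = (-3 - 5*6)*(7 + 4) = (-3 - 30)*11 = -33*11 = -363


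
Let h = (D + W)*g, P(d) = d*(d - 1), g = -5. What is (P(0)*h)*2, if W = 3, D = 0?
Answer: 0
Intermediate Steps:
P(d) = d*(-1 + d)
h = -15 (h = (0 + 3)*(-5) = 3*(-5) = -15)
(P(0)*h)*2 = ((0*(-1 + 0))*(-15))*2 = ((0*(-1))*(-15))*2 = (0*(-15))*2 = 0*2 = 0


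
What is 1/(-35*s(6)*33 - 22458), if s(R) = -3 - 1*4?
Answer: -1/14373 ≈ -6.9575e-5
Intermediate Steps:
s(R) = -7 (s(R) = -3 - 4 = -7)
1/(-35*s(6)*33 - 22458) = 1/(-35*(-7)*33 - 22458) = 1/(245*33 - 22458) = 1/(8085 - 22458) = 1/(-14373) = -1/14373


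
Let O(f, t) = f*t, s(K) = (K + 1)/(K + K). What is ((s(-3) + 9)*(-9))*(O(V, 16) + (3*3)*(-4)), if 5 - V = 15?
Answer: 16464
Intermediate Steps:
V = -10 (V = 5 - 1*15 = 5 - 15 = -10)
s(K) = (1 + K)/(2*K) (s(K) = (1 + K)/((2*K)) = (1 + K)*(1/(2*K)) = (1 + K)/(2*K))
((s(-3) + 9)*(-9))*(O(V, 16) + (3*3)*(-4)) = (((1/2)*(1 - 3)/(-3) + 9)*(-9))*(-10*16 + (3*3)*(-4)) = (((1/2)*(-1/3)*(-2) + 9)*(-9))*(-160 + 9*(-4)) = ((1/3 + 9)*(-9))*(-160 - 36) = ((28/3)*(-9))*(-196) = -84*(-196) = 16464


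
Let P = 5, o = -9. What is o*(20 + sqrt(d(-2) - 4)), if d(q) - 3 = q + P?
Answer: -180 - 9*sqrt(2) ≈ -192.73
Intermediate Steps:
d(q) = 8 + q (d(q) = 3 + (q + 5) = 3 + (5 + q) = 8 + q)
o*(20 + sqrt(d(-2) - 4)) = -9*(20 + sqrt((8 - 2) - 4)) = -9*(20 + sqrt(6 - 4)) = -9*(20 + sqrt(2)) = -180 - 9*sqrt(2)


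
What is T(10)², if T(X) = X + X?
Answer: 400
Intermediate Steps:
T(X) = 2*X
T(10)² = (2*10)² = 20² = 400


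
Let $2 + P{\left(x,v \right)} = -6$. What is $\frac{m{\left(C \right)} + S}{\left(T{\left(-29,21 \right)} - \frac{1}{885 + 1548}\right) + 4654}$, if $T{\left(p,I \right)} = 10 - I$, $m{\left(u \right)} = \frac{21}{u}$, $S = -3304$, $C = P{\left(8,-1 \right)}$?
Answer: $- \frac{9194307}{12910192} \approx -0.71217$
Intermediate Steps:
$P{\left(x,v \right)} = -8$ ($P{\left(x,v \right)} = -2 - 6 = -8$)
$C = -8$
$\frac{m{\left(C \right)} + S}{\left(T{\left(-29,21 \right)} - \frac{1}{885 + 1548}\right) + 4654} = \frac{\frac{21}{-8} - 3304}{\left(\left(10 - 21\right) - \frac{1}{885 + 1548}\right) + 4654} = \frac{21 \left(- \frac{1}{8}\right) - 3304}{\left(\left(10 - 21\right) - \frac{1}{2433}\right) + 4654} = \frac{- \frac{21}{8} - 3304}{\left(-11 - \frac{1}{2433}\right) + 4654} = - \frac{26453}{8 \left(\left(-11 - \frac{1}{2433}\right) + 4654\right)} = - \frac{26453}{8 \left(- \frac{26764}{2433} + 4654\right)} = - \frac{26453}{8 \cdot \frac{11296418}{2433}} = \left(- \frac{26453}{8}\right) \frac{2433}{11296418} = - \frac{9194307}{12910192}$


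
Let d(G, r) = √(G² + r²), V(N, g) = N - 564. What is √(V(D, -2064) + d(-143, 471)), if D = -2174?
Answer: √(-2738 + √242290) ≈ 47.39*I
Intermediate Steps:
V(N, g) = -564 + N
√(V(D, -2064) + d(-143, 471)) = √((-564 - 2174) + √((-143)² + 471²)) = √(-2738 + √(20449 + 221841)) = √(-2738 + √242290)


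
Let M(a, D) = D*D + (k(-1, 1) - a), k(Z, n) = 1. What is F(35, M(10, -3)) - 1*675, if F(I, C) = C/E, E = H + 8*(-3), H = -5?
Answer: -675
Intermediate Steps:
E = -29 (E = -5 + 8*(-3) = -5 - 24 = -29)
M(a, D) = 1 + D² - a (M(a, D) = D*D + (1 - a) = D² + (1 - a) = 1 + D² - a)
F(I, C) = -C/29 (F(I, C) = C/(-29) = C*(-1/29) = -C/29)
F(35, M(10, -3)) - 1*675 = -(1 + (-3)² - 1*10)/29 - 1*675 = -(1 + 9 - 10)/29 - 675 = -1/29*0 - 675 = 0 - 675 = -675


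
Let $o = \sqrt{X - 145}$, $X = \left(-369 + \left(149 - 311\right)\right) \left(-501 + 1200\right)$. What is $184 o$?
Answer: $184 i \sqrt{371314} \approx 1.1212 \cdot 10^{5} i$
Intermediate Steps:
$X = -371169$ ($X = \left(-369 + \left(149 - 311\right)\right) 699 = \left(-369 - 162\right) 699 = \left(-531\right) 699 = -371169$)
$o = i \sqrt{371314}$ ($o = \sqrt{-371169 - 145} = \sqrt{-371314} = i \sqrt{371314} \approx 609.36 i$)
$184 o = 184 i \sqrt{371314}$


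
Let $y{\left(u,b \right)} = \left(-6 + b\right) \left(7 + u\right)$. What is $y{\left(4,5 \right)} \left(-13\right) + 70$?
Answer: $213$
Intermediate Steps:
$y{\left(4,5 \right)} \left(-13\right) + 70 = \left(-42 - 24 + 7 \cdot 5 + 5 \cdot 4\right) \left(-13\right) + 70 = \left(-42 - 24 + 35 + 20\right) \left(-13\right) + 70 = \left(-11\right) \left(-13\right) + 70 = 143 + 70 = 213$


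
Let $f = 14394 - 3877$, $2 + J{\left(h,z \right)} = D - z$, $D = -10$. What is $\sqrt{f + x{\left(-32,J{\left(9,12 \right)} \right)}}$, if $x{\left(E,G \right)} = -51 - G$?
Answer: $\sqrt{10490} \approx 102.42$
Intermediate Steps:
$J{\left(h,z \right)} = -12 - z$ ($J{\left(h,z \right)} = -2 - \left(10 + z\right) = -12 - z$)
$f = 10517$ ($f = 14394 - 3877 = 10517$)
$\sqrt{f + x{\left(-32,J{\left(9,12 \right)} \right)}} = \sqrt{10517 - \left(39 - 12\right)} = \sqrt{10517 - 27} = \sqrt{10490}$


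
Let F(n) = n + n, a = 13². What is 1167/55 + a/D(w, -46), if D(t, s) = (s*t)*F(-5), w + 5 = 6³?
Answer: 22655663/1067660 ≈ 21.220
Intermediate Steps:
w = 211 (w = -5 + 6³ = -5 + 216 = 211)
a = 169
F(n) = 2*n
D(t, s) = -10*s*t (D(t, s) = (s*t)*(2*(-5)) = (s*t)*(-10) = -10*s*t)
1167/55 + a/D(w, -46) = 1167/55 + 169/((-10*(-46)*211)) = 1167*(1/55) + 169/97060 = 1167/55 + 169*(1/97060) = 1167/55 + 169/97060 = 22655663/1067660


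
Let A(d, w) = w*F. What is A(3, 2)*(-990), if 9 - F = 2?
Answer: -13860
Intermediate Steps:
F = 7 (F = 9 - 1*2 = 9 - 2 = 7)
A(d, w) = 7*w (A(d, w) = w*7 = 7*w)
A(3, 2)*(-990) = (7*2)*(-990) = 14*(-990) = -13860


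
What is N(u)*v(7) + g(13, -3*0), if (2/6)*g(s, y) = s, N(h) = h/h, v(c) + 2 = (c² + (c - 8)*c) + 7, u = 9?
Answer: 86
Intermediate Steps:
v(c) = 5 + c² + c*(-8 + c) (v(c) = -2 + ((c² + (c - 8)*c) + 7) = -2 + ((c² + (-8 + c)*c) + 7) = -2 + ((c² + c*(-8 + c)) + 7) = -2 + (7 + c² + c*(-8 + c)) = 5 + c² + c*(-8 + c))
N(h) = 1
g(s, y) = 3*s
N(u)*v(7) + g(13, -3*0) = 1*(5 - 8*7 + 2*7²) + 3*13 = 1*(5 - 56 + 2*49) + 39 = 1*(5 - 56 + 98) + 39 = 1*47 + 39 = 47 + 39 = 86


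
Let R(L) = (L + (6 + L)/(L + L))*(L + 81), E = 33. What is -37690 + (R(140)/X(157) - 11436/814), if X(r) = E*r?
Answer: -1011724568999/26837580 ≈ -37698.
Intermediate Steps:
X(r) = 33*r
R(L) = (81 + L)*(L + (6 + L)/(2*L)) (R(L) = (L + (6 + L)/((2*L)))*(81 + L) = (L + (6 + L)*(1/(2*L)))*(81 + L) = (L + (6 + L)/(2*L))*(81 + L) = (81 + L)*(L + (6 + L)/(2*L)))
-37690 + (R(140)/X(157) - 11436/814) = -37690 + ((87/2 + 140**2 + 243/140 + (163/2)*140)/((33*157)) - 11436/814) = -37690 + ((87/2 + 19600 + 243*(1/140) + 11410)/5181 - 11436*1/814) = -37690 + ((87/2 + 19600 + 243/140 + 11410)*(1/5181) - 5718/407) = -37690 + ((4347733/140)*(1/5181) - 5718/407) = -37690 + (4347733/725340 - 5718/407) = -37690 - 216178799/26837580 = -1011724568999/26837580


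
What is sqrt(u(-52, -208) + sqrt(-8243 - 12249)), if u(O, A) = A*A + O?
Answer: sqrt(43212 + 2*I*sqrt(5123)) ≈ 207.88 + 0.3443*I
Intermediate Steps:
u(O, A) = O + A**2 (u(O, A) = A**2 + O = O + A**2)
sqrt(u(-52, -208) + sqrt(-8243 - 12249)) = sqrt((-52 + (-208)**2) + sqrt(-8243 - 12249)) = sqrt((-52 + 43264) + sqrt(-20492)) = sqrt(43212 + 2*I*sqrt(5123))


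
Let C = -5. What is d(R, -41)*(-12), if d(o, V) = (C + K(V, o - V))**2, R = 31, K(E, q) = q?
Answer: -53868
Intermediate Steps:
d(o, V) = (-5 + o - V)**2 (d(o, V) = (-5 + (o - V))**2 = (-5 + o - V)**2)
d(R, -41)*(-12) = (5 - 41 - 1*31)**2*(-12) = (5 - 41 - 31)**2*(-12) = (-67)**2*(-12) = 4489*(-12) = -53868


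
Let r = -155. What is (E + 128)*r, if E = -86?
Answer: -6510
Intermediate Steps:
(E + 128)*r = (-86 + 128)*(-155) = 42*(-155) = -6510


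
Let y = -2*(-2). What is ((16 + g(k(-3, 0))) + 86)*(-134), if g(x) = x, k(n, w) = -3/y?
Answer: -27135/2 ≈ -13568.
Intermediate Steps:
y = 4
k(n, w) = -3/4
((16 + g(k(-3, 0))) + 86)*(-134) = ((16 - 3/4) + 86)*(-134) = (61/4 + 86)*(-134) = (405/4)*(-134) = -27135/2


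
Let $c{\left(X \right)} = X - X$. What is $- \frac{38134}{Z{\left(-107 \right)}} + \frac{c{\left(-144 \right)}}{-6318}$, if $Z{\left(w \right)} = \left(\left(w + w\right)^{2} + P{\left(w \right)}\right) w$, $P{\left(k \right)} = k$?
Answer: $\frac{38134}{4888723} \approx 0.0078004$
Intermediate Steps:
$c{\left(X \right)} = 0$
$Z{\left(w \right)} = w \left(w + 4 w^{2}\right)$ ($Z{\left(w \right)} = \left(\left(w + w\right)^{2} + w\right) w = \left(\left(2 w\right)^{2} + w\right) w = \left(4 w^{2} + w\right) w = \left(w + 4 w^{2}\right) w = w \left(w + 4 w^{2}\right)$)
$- \frac{38134}{Z{\left(-107 \right)}} + \frac{c{\left(-144 \right)}}{-6318} = - \frac{38134}{\left(-107\right)^{2} \left(1 + 4 \left(-107\right)\right)} + \frac{0}{-6318} = - \frac{38134}{11449 \left(1 - 428\right)} + 0 \left(- \frac{1}{6318}\right) = - \frac{38134}{11449 \left(-427\right)} + 0 = - \frac{38134}{-4888723} + 0 = \left(-38134\right) \left(- \frac{1}{4888723}\right) + 0 = \frac{38134}{4888723} + 0 = \frac{38134}{4888723}$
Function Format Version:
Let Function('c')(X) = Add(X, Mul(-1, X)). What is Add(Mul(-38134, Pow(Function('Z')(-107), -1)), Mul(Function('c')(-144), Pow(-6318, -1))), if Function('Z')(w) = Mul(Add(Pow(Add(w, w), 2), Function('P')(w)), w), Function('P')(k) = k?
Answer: Rational(38134, 4888723) ≈ 0.0078004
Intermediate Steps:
Function('c')(X) = 0
Function('Z')(w) = Mul(w, Add(w, Mul(4, Pow(w, 2)))) (Function('Z')(w) = Mul(Add(Pow(Add(w, w), 2), w), w) = Mul(Add(Pow(Mul(2, w), 2), w), w) = Mul(Add(Mul(4, Pow(w, 2)), w), w) = Mul(Add(w, Mul(4, Pow(w, 2))), w) = Mul(w, Add(w, Mul(4, Pow(w, 2)))))
Add(Mul(-38134, Pow(Function('Z')(-107), -1)), Mul(Function('c')(-144), Pow(-6318, -1))) = Add(Mul(-38134, Pow(Mul(Pow(-107, 2), Add(1, Mul(4, -107))), -1)), Mul(0, Pow(-6318, -1))) = Add(Mul(-38134, Pow(Mul(11449, Add(1, -428)), -1)), Mul(0, Rational(-1, 6318))) = Add(Mul(-38134, Pow(Mul(11449, -427), -1)), 0) = Add(Mul(-38134, Pow(-4888723, -1)), 0) = Add(Mul(-38134, Rational(-1, 4888723)), 0) = Add(Rational(38134, 4888723), 0) = Rational(38134, 4888723)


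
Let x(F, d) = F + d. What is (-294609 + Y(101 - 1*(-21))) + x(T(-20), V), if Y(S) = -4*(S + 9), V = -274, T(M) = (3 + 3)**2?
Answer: -295371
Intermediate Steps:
T(M) = 36 (T(M) = 6**2 = 36)
Y(S) = -36 - 4*S (Y(S) = -4*(9 + S) = -36 - 4*S)
(-294609 + Y(101 - 1*(-21))) + x(T(-20), V) = (-294609 + (-36 - 4*(101 - 1*(-21)))) + (36 - 274) = (-294609 + (-36 - 4*(101 + 21))) - 238 = (-294609 + (-36 - 4*122)) - 238 = (-294609 + (-36 - 488)) - 238 = (-294609 - 524) - 238 = -295133 - 238 = -295371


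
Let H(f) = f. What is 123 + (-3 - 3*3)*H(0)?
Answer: 123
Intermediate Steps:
123 + (-3 - 3*3)*H(0) = 123 + (-3 - 3*3)*0 = 123 + (-3 - 9)*0 = 123 - 12*0 = 123 + 0 = 123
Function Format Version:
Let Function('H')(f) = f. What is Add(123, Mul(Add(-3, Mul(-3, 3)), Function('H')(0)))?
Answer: 123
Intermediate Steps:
Add(123, Mul(Add(-3, Mul(-3, 3)), Function('H')(0))) = Add(123, Mul(Add(-3, Mul(-3, 3)), 0)) = Add(123, Mul(Add(-3, -9), 0)) = Add(123, Mul(-12, 0)) = Add(123, 0) = 123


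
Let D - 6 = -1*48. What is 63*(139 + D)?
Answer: 6111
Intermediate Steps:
D = -42 (D = 6 - 1*48 = 6 - 48 = -42)
63*(139 + D) = 63*(139 - 42) = 63*97 = 6111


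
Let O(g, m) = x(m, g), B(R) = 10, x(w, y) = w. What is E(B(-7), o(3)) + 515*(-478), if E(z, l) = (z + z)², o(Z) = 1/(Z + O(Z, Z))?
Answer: -245770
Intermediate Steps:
O(g, m) = m
o(Z) = 1/(2*Z) (o(Z) = 1/(Z + Z) = 1/(2*Z))
E(z, l) = 4*z² (E(z, l) = (2*z)² = 4*z²)
E(B(-7), o(3)) + 515*(-478) = 4*10² + 515*(-478) = 4*100 - 246170 = 400 - 246170 = -245770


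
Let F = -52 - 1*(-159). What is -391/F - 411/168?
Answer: -36555/5992 ≈ -6.1006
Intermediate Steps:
F = 107 (F = -52 + 159 = 107)
-391/F - 411/168 = -391/107 - 411/168 = -391*1/107 - 411*1/168 = -391/107 - 137/56 = -36555/5992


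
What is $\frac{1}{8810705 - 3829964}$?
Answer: $\frac{1}{4980741} \approx 2.0077 \cdot 10^{-7}$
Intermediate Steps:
$\frac{1}{8810705 - 3829964} = \frac{1}{4980741}$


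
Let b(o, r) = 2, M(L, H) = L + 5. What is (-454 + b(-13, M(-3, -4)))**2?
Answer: 204304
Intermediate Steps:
M(L, H) = 5 + L
(-454 + b(-13, M(-3, -4)))**2 = (-454 + 2)**2 = (-452)**2 = 204304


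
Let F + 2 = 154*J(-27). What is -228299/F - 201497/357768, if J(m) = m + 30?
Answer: -20442691313/41143320 ≈ -496.87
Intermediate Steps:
J(m) = 30 + m
F = 460 (F = -2 + 154*(30 - 27) = -2 + 154*3 = -2 + 462 = 460)
-228299/F - 201497/357768 = -228299/460 - 201497/357768 = -20442691313/41143320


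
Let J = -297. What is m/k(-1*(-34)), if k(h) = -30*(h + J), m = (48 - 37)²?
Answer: 121/7890 ≈ 0.015336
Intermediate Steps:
m = 121 (m = 11² = 121)
k(h) = 8910 - 30*h (k(h) = -30*(h - 297) = -30*(-297 + h) = 8910 - 30*h)
m/k(-1*(-34)) = 121/(8910 - (-30)*(-34)) = 121/(8910 - 30*34) = 121/(8910 - 1020) = 121/7890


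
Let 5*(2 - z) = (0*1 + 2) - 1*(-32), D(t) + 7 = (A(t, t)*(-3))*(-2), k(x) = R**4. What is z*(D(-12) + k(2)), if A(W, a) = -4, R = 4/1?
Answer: -1080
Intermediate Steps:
R = 4 (R = 4*1 = 4)
k(x) = 256 (k(x) = 4**4 = 256)
D(t) = -31 (D(t) = -7 - 4*(-3)*(-2) = -7 + 12*(-2) = -7 - 24 = -31)
z = -24/5 (z = 2 - ((0*1 + 2) - 1*(-32))/5 = 2 - ((0 + 2) + 32)/5 = 2 - (2 + 32)/5 = 2 - 1/5*34 = 2 - 34/5 = -24/5 ≈ -4.8000)
z*(D(-12) + k(2)) = -24*(-31 + 256)/5 = -24/5*225 = -1080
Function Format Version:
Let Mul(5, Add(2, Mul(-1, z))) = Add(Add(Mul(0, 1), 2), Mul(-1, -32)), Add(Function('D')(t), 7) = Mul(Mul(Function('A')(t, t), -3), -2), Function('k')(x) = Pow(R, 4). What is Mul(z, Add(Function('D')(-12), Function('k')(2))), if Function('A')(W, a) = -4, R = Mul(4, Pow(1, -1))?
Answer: -1080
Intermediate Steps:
R = 4 (R = Mul(4, 1) = 4)
Function('k')(x) = 256 (Function('k')(x) = Pow(4, 4) = 256)
Function('D')(t) = -31 (Function('D')(t) = Add(-7, Mul(Mul(-4, -3), -2)) = Add(-7, Mul(12, -2)) = Add(-7, -24) = -31)
z = Rational(-24, 5) (z = Add(2, Mul(Rational(-1, 5), Add(Add(Mul(0, 1), 2), Mul(-1, -32)))) = Add(2, Mul(Rational(-1, 5), Add(Add(0, 2), 32))) = Add(2, Mul(Rational(-1, 5), Add(2, 32))) = Add(2, Mul(Rational(-1, 5), 34)) = Add(2, Rational(-34, 5)) = Rational(-24, 5) ≈ -4.8000)
Mul(z, Add(Function('D')(-12), Function('k')(2))) = Mul(Rational(-24, 5), Add(-31, 256)) = Mul(Rational(-24, 5), 225) = -1080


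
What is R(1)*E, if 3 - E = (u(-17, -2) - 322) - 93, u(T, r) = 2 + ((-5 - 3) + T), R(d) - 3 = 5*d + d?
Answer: 3969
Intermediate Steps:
R(d) = 3 + 6*d (R(d) = 3 + (5*d + d) = 3 + 6*d)
u(T, r) = -6 + T (u(T, r) = 2 + (-8 + T) = -6 + T)
E = 441 (E = 3 - (((-6 - 17) - 322) - 93) = 3 - ((-23 - 322) - 93) = 3 - (-345 - 93) = 3 - 1*(-438) = 3 + 438 = 441)
R(1)*E = (3 + 6*1)*441 = (3 + 6)*441 = 9*441 = 3969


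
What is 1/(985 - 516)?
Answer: 1/469 ≈ 0.0021322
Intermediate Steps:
1/(985 - 516) = 1/469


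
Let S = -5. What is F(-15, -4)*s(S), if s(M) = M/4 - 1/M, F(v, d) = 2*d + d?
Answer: 63/5 ≈ 12.600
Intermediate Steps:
F(v, d) = 3*d
s(M) = -1/M + M/4 (s(M) = M*(1/4) - 1/M = M/4 - 1/M = -1/M + M/4)
F(-15, -4)*s(S) = (3*(-4))*(-1/(-5) + (1/4)*(-5)) = -12*(-1*(-1/5) - 5/4) = -12*(1/5 - 5/4) = -12*(-21/20) = 63/5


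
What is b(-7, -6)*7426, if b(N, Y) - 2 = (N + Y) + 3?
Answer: -59408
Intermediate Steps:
b(N, Y) = 5 + N + Y (b(N, Y) = 2 + ((N + Y) + 3) = 2 + (3 + N + Y) = 5 + N + Y)
b(-7, -6)*7426 = (5 - 7 - 6)*7426 = -8*7426 = -59408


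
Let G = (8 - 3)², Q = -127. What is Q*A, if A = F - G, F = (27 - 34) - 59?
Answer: 11557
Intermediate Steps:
F = -66 (F = -7 - 59 = -66)
G = 25 (G = 5² = 25)
A = -91 (A = -66 - 1*25 = -66 - 25 = -91)
Q*A = -127*(-91) = 11557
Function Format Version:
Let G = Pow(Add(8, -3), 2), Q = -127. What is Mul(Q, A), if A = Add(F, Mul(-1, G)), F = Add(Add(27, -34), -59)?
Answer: 11557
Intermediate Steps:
F = -66 (F = Add(-7, -59) = -66)
G = 25 (G = Pow(5, 2) = 25)
A = -91 (A = Add(-66, Mul(-1, 25)) = Add(-66, -25) = -91)
Mul(Q, A) = Mul(-127, -91) = 11557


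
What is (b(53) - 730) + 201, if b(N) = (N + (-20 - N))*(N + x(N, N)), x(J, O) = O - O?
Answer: -1589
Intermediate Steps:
x(J, O) = 0
b(N) = -20*N (b(N) = (N + (-20 - N))*(N + 0) = -20*N)
(b(53) - 730) + 201 = (-20*53 - 730) + 201 = (-1060 - 730) + 201 = -1790 + 201 = -1589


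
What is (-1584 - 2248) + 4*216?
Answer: -2968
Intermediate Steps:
(-1584 - 2248) + 4*216 = -3832 + 864 = -2968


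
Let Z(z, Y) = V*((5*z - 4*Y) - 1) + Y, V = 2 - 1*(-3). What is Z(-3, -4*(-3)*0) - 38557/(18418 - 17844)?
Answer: -84477/574 ≈ -147.17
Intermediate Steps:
V = 5 (V = 2 + 3 = 5)
Z(z, Y) = -5 - 19*Y + 25*z (Z(z, Y) = 5*((5*z - 4*Y) - 1) + Y = 5*((-4*Y + 5*z) - 1) + Y = 5*(-1 - 4*Y + 5*z) + Y = (-5 - 20*Y + 25*z) + Y = -5 - 19*Y + 25*z)
Z(-3, -4*(-3)*0) - 38557/(18418 - 17844) = (-5 - 19*(-4*(-3))*0 + 25*(-3)) - 38557/(18418 - 17844) = (-5 - 228*0 - 75) - 38557/574 = (-5 - 19*0 - 75) - 38557/574 = (-5 + 0 - 75) - 1*38557/574 = -80 - 38557/574 = -84477/574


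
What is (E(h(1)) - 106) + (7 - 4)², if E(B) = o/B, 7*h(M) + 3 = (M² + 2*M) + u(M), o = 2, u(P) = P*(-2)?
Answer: -104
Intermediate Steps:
u(P) = -2*P
h(M) = -3/7 + M²/7 (h(M) = -3/7 + ((M² + 2*M) - 2*M)/7 = -3/7 + M²/7)
E(B) = 2/B
(E(h(1)) - 106) + (7 - 4)² = (2/(-3/7 + (⅐)*1²) - 106) + (7 - 4)² = (2/(-3/7 + (⅐)*1) - 106) + 3² = (2/(-3/7 + ⅐) - 106) + 9 = (2/(-2/7) - 106) + 9 = (2*(-7/2) - 106) + 9 = (-7 - 106) + 9 = -113 + 9 = -104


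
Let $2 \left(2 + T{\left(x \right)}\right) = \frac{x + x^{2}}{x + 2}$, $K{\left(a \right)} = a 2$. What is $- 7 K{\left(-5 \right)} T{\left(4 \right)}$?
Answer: $- \frac{70}{3} \approx -23.333$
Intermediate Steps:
$K{\left(a \right)} = 2 a$
$T{\left(x \right)} = -2 + \frac{x + x^{2}}{2 \left(2 + x\right)}$ ($T{\left(x \right)} = -2 + \frac{\left(x + x^{2}\right) \frac{1}{x + 2}}{2} = -2 + \frac{\left(x + x^{2}\right) \frac{1}{2 + x}}{2} = -2 + \frac{\frac{1}{2 + x} \left(x + x^{2}\right)}{2} = -2 + \frac{x + x^{2}}{2 \left(2 + x\right)}$)
$- 7 K{\left(-5 \right)} T{\left(4 \right)} = - 7 \cdot 2 \left(-5\right) \frac{-8 + 4^{2} - 12}{2 \left(2 + 4\right)} = \left(-7\right) \left(-10\right) \frac{-8 + 16 - 12}{2 \cdot 6} = 70 \cdot \frac{1}{2} \cdot \frac{1}{6} \left(-4\right) = 70 \left(- \frac{1}{3}\right) = - \frac{70}{3}$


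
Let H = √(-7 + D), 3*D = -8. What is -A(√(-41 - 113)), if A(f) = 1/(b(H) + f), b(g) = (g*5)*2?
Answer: 3*I/(3*√154 + 10*√87) ≈ 0.022988*I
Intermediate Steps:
D = -8/3 (D = (⅓)*(-8) = -8/3 ≈ -2.6667)
H = I*√87/3 (H = √(-7 - 8/3) = √(-29/3) = I*√87/3 ≈ 3.1091*I)
b(g) = 10*g (b(g) = (5*g)*2 = 10*g)
A(f) = 1/(f + 10*I*√87/3) (A(f) = 1/(10*(I*√87/3) + f) = 1/(10*I*√87/3 + f) = 1/(f + 10*I*√87/3))
-A(√(-41 - 113)) = -3/(3*√(-41 - 113) + 10*I*√87) = -3/(3*√(-154) + 10*I*√87) = -3/(3*(I*√154) + 10*I*√87) = -3/(3*I*√154 + 10*I*√87)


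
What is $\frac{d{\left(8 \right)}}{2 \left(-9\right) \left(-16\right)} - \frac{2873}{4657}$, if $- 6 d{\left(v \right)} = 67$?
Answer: $- \frac{5276563}{8047296} \approx -0.65569$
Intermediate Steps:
$d{\left(v \right)} = - \frac{67}{6}$ ($d{\left(v \right)} = \left(- \frac{1}{6}\right) 67 = - \frac{67}{6}$)
$\frac{d{\left(8 \right)}}{2 \left(-9\right) \left(-16\right)} - \frac{2873}{4657} = - \frac{67}{6 \cdot 2 \left(-9\right) \left(-16\right)} - \frac{2873}{4657} = - \frac{67}{6 \left(\left(-18\right) \left(-16\right)\right)} - \frac{2873}{4657} = - \frac{67}{6 \cdot 288} - \frac{2873}{4657} = \left(- \frac{67}{6}\right) \frac{1}{288} - \frac{2873}{4657} = - \frac{67}{1728} - \frac{2873}{4657} = - \frac{5276563}{8047296}$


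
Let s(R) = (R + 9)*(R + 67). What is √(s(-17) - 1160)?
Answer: 2*I*√390 ≈ 39.497*I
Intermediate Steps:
s(R) = (9 + R)*(67 + R)
√(s(-17) - 1160) = √((603 + (-17)² + 76*(-17)) - 1160) = √((603 + 289 - 1292) - 1160) = √(-400 - 1160) = √(-1560) = 2*I*√390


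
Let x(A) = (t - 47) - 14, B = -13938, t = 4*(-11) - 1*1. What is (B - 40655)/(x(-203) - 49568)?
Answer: 54593/49674 ≈ 1.0990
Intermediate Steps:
t = -45 (t = -44 - 1 = -45)
x(A) = -106 (x(A) = (-45 - 47) - 14 = -92 - 14 = -106)
(B - 40655)/(x(-203) - 49568) = (-13938 - 40655)/(-106 - 49568) = -54593/(-49674) = -54593*(-1/49674) = 54593/49674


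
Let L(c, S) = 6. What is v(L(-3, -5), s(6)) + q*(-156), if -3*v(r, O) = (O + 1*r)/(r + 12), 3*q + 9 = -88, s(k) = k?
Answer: 45394/9 ≈ 5043.8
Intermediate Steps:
q = -97/3 (q = -3 + (⅓)*(-88) = -3 - 88/3 = -97/3 ≈ -32.333)
v(r, O) = -(O + r)/(3*(12 + r)) (v(r, O) = -(O + 1*r)/(3*(r + 12)) = -(O + r)/(3*(12 + r)))
v(L(-3, -5), s(6)) + q*(-156) = (-1*6 - 1*6)/(3*(12 + 6)) - 97/3*(-156) = (⅓)*(-6 - 6)/18 + 5044 = (⅓)*(1/18)*(-12) + 5044 = -2/9 + 5044 = 45394/9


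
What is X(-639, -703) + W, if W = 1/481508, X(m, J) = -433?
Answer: -208492963/481508 ≈ -433.00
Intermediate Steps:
W = 1/481508 ≈ 2.0768e-6
X(-639, -703) + W = -433 + 1/481508 = -208492963/481508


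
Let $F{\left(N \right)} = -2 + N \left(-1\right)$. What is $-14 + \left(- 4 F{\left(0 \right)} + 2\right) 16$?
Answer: $146$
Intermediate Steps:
$F{\left(N \right)} = -2 - N$
$-14 + \left(- 4 F{\left(0 \right)} + 2\right) 16 = -14 + \left(- 4 \left(-2 - 0\right) + 2\right) 16 = -14 + \left(- 4 \left(-2 + 0\right) + 2\right) 16 = -14 + \left(\left(-4\right) \left(-2\right) + 2\right) 16 = -14 + \left(8 + 2\right) 16 = -14 + 10 \cdot 16 = -14 + 160 = 146$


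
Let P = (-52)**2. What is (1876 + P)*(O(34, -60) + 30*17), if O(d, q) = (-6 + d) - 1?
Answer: 2459460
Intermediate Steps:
P = 2704
O(d, q) = -7 + d
(1876 + P)*(O(34, -60) + 30*17) = (1876 + 2704)*((-7 + 34) + 30*17) = 4580*(27 + 510) = 4580*537 = 2459460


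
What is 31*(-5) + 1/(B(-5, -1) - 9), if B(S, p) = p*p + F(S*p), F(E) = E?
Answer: -466/3 ≈ -155.33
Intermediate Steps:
B(S, p) = p**2 + S*p (B(S, p) = p*p + S*p = p**2 + S*p)
31*(-5) + 1/(B(-5, -1) - 9) = 31*(-5) + 1/(-(-5 - 1) - 9) = -155 + 1/(-1*(-6) - 9) = -155 + 1/(6 - 9) = -155 + 1/(-3) = -155 - 1/3 = -466/3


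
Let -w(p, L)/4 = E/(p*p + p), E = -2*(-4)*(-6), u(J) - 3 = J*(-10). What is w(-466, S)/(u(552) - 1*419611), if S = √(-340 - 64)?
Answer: -4/1919187215 ≈ -2.0842e-9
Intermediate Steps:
u(J) = 3 - 10*J (u(J) = 3 + J*(-10) = 3 - 10*J)
E = -48 (E = 8*(-6) = -48)
S = 2*I*√101 (S = √(-404) = 2*I*√101 ≈ 20.1*I)
w(p, L) = 192/(p + p²) (w(p, L) = -(-192)/(p*p + p) = -(-192)/(p² + p) = -(-192)/(p + p²) = 192/(p + p²))
w(-466, S)/(u(552) - 1*419611) = (192/(-466*(1 - 466)))/((3 - 10*552) - 1*419611) = (192*(-1/466)/(-465))/((3 - 5520) - 419611) = (192*(-1/466)*(-1/465))/(-5517 - 419611) = (32/36115)/(-425128) = (32/36115)*(-1/425128) = -4/1919187215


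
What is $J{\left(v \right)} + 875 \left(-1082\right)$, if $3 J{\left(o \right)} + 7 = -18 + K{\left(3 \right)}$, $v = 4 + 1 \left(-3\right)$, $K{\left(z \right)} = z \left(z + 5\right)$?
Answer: $- \frac{2840251}{3} \approx -9.4675 \cdot 10^{5}$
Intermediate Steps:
$K{\left(z \right)} = z \left(5 + z\right)$
$v = 1$ ($v = 4 - 3 = 1$)
$J{\left(o \right)} = - \frac{1}{3}$ ($J{\left(o \right)} = - \frac{7}{3} + \frac{-18 + 3 \left(5 + 3\right)}{3} = - \frac{7}{3} + \frac{-18 + 3 \cdot 8}{3} = - \frac{7}{3} + \frac{-18 + 24}{3} = - \frac{7}{3} + \frac{1}{3} \cdot 6 = - \frac{7}{3} + 2 = - \frac{1}{3}$)
$J{\left(v \right)} + 875 \left(-1082\right) = - \frac{1}{3} + 875 \left(-1082\right) = - \frac{1}{3} - 946750 = - \frac{2840251}{3}$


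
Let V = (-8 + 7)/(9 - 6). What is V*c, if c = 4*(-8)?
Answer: 32/3 ≈ 10.667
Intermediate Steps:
c = -32
V = -⅓ (V = -1/3 = -1*⅓ = -⅓ ≈ -0.33333)
V*c = -⅓*(-32) = 32/3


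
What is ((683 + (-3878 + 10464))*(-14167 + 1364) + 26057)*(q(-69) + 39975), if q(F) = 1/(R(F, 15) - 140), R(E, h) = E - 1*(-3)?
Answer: -383080852184275/103 ≈ -3.7192e+12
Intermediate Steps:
R(E, h) = 3 + E (R(E, h) = E + 3 = 3 + E)
q(F) = 1/(-137 + F) (q(F) = 1/((3 + F) - 140) = 1/(-137 + F))
((683 + (-3878 + 10464))*(-14167 + 1364) + 26057)*(q(-69) + 39975) = ((683 + (-3878 + 10464))*(-14167 + 1364) + 26057)*(1/(-137 - 69) + 39975) = ((683 + 6586)*(-12803) + 26057)*(1/(-206) + 39975) = (7269*(-12803) + 26057)*(-1/206 + 39975) = (-93065007 + 26057)*(8234849/206) = -93038950*8234849/206 = -383080852184275/103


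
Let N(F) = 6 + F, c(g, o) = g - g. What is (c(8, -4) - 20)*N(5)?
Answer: -220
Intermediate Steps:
c(g, o) = 0
(c(8, -4) - 20)*N(5) = (0 - 20)*(6 + 5) = -20*11 = -220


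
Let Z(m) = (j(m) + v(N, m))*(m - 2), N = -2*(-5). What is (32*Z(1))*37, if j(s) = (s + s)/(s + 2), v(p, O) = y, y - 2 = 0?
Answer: -9472/3 ≈ -3157.3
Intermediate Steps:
N = 10
y = 2 (y = 2 + 0 = 2)
v(p, O) = 2
j(s) = 2*s/(2 + s) (j(s) = (2*s)/(2 + s) = 2*s/(2 + s))
Z(m) = (-2 + m)*(2 + 2*m/(2 + m)) (Z(m) = (2*m/(2 + m) + 2)*(m - 2) = (2 + 2*m/(2 + m))*(-2 + m) = (-2 + m)*(2 + 2*m/(2 + m)))
(32*Z(1))*37 = (32*(4*(-2 + 1² - 1*1)/(2 + 1)))*37 = (32*(4*(-2 + 1 - 1)/3))*37 = (32*(4*(⅓)*(-2)))*37 = (32*(-8/3))*37 = -256/3*37 = -9472/3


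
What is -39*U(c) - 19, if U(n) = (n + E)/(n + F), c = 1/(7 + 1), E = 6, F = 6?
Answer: -58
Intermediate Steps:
c = ⅛ (c = 1/8 = ⅛ ≈ 0.12500)
U(n) = 1 (U(n) = (n + 6)/(n + 6) = (6 + n)/(6 + n) = 1)
-39*U(c) - 19 = -39*1 - 19 = -39 - 19 = -58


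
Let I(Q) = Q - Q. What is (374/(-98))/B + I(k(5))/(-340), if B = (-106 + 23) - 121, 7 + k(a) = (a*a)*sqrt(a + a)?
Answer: 11/588 ≈ 0.018707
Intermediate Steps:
k(a) = -7 + sqrt(2)*a**(5/2) (k(a) = -7 + (a*a)*sqrt(a + a) = -7 + a**2*sqrt(2*a) = -7 + a**2*(sqrt(2)*sqrt(a)) = -7 + sqrt(2)*a**(5/2))
I(Q) = 0
B = -204 (B = -83 - 121 = -204)
(374/(-98))/B + I(k(5))/(-340) = (374/(-98))/(-204) + 0/(-340) = (374*(-1/98))*(-1/204) + 0*(-1/340) = -187/49*(-1/204) + 0 = 11/588 + 0 = 11/588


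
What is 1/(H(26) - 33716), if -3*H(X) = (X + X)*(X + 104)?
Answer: -3/107908 ≈ -2.7801e-5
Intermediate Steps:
H(X) = -2*X*(104 + X)/3 (H(X) = -(X + X)*(X + 104)/3 = -2*X*(104 + X)/3)
1/(H(26) - 33716) = 1/(-⅔*26*(104 + 26) - 33716) = 1/(-⅔*26*130 - 33716) = 1/(-6760/3 - 33716) = 1/(-107908/3) = -3/107908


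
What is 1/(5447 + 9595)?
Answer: 1/15042 ≈ 6.6480e-5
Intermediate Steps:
1/(5447 + 9595) = 1/15042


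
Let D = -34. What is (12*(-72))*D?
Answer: 29376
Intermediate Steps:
(12*(-72))*D = (12*(-72))*(-34) = -864*(-34) = 29376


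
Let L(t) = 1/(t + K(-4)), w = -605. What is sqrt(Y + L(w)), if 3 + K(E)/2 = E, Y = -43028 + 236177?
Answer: sqrt(74007163370)/619 ≈ 439.49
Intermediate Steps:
Y = 193149
K(E) = -6 + 2*E
L(t) = 1/(-14 + t) (L(t) = 1/(t + (-6 + 2*(-4))) = 1/(t + (-6 - 8)) = 1/(t - 14) = 1/(-14 + t))
sqrt(Y + L(w)) = sqrt(193149 + 1/(-14 - 605)) = sqrt(193149 + 1/(-619)) = sqrt(193149 - 1/619) = sqrt(119559230/619) = sqrt(74007163370)/619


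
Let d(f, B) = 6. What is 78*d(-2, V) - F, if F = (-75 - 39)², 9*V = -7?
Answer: -12528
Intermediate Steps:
V = -7/9 (V = (⅑)*(-7) = -7/9 ≈ -0.77778)
F = 12996 (F = (-114)² = 12996)
78*d(-2, V) - F = 78*6 - 1*12996 = 468 - 12996 = -12528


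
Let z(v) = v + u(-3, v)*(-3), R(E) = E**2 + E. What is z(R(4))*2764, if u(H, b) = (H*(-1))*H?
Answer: 129908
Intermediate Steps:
u(H, b) = -H**2 (u(H, b) = (-H)*H = -H**2)
R(E) = E + E**2
z(v) = 27 + v (z(v) = v - 1*(-3)**2*(-3) = v - 1*9*(-3) = v - 9*(-3) = v + 27 = 27 + v)
z(R(4))*2764 = (27 + 4*(1 + 4))*2764 = (27 + 4*5)*2764 = (27 + 20)*2764 = 47*2764 = 129908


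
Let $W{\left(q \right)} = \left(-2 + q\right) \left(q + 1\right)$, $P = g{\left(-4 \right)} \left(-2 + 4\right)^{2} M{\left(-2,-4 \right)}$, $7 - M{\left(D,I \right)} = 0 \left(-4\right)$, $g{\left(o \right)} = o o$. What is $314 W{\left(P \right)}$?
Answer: $62879756$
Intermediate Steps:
$g{\left(o \right)} = o^{2}$
$M{\left(D,I \right)} = 7$ ($M{\left(D,I \right)} = 7 - 0 \left(-4\right) = 7 - 0 = 7 + 0 = 7$)
$P = 448$ ($P = \left(-4\right)^{2} \left(-2 + 4\right)^{2} \cdot 7 = 16 \cdot 2^{2} \cdot 7 = 16 \cdot 4 \cdot 7 = 64 \cdot 7 = 448$)
$W{\left(q \right)} = \left(1 + q\right) \left(-2 + q\right)$ ($W{\left(q \right)} = \left(-2 + q\right) \left(1 + q\right) = \left(1 + q\right) \left(-2 + q\right)$)
$314 W{\left(P \right)} = 314 \left(-2 + 448^{2} - 448\right) = 314 \left(-2 + 200704 - 448\right) = 314 \cdot 200254 = 62879756$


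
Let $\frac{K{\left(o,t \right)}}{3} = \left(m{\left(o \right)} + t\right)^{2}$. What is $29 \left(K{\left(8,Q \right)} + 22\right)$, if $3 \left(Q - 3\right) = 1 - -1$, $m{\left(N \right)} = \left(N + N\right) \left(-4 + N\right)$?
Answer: $\frac{1196975}{3} \approx 3.9899 \cdot 10^{5}$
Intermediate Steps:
$m{\left(N \right)} = 2 N \left(-4 + N\right)$
$Q = \frac{11}{3}$ ($Q = 3 + \frac{1 - -1}{3} = 3 + \frac{1 + 1}{3} = 3 + \frac{1}{3} \cdot 2 = 3 + \frac{2}{3} = \frac{11}{3} \approx 3.6667$)
$K{\left(o,t \right)} = 3 \left(t + 2 o \left(-4 + o\right)\right)^{2}$ ($K{\left(o,t \right)} = 3 \left(2 o \left(-4 + o\right) + t\right)^{2} = 3 \left(t + 2 o \left(-4 + o\right)\right)^{2}$)
$29 \left(K{\left(8,Q \right)} + 22\right) = 29 \left(3 \left(\frac{11}{3} + 2 \cdot 8 \left(-4 + 8\right)\right)^{2} + 22\right) = 29 \left(3 \left(\frac{11}{3} + 2 \cdot 8 \cdot 4\right)^{2} + 22\right) = 29 \left(3 \left(\frac{11}{3} + 64\right)^{2} + 22\right) = 29 \left(3 \left(\frac{203}{3}\right)^{2} + 22\right) = 29 \left(3 \cdot \frac{41209}{9} + 22\right) = 29 \left(\frac{41209}{3} + 22\right) = 29 \cdot \frac{41275}{3} = \frac{1196975}{3}$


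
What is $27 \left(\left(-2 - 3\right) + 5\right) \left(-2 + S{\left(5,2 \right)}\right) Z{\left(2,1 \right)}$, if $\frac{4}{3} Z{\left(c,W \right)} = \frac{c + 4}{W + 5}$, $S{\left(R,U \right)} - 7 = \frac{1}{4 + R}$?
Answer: $0$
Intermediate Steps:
$S{\left(R,U \right)} = 7 + \frac{1}{4 + R}$
$Z{\left(c,W \right)} = \frac{3 \left(4 + c\right)}{4 \left(5 + W\right)}$ ($Z{\left(c,W \right)} = \frac{3 \frac{c + 4}{W + 5}}{4} = \frac{3 \frac{4 + c}{5 + W}}{4} = \frac{3 \left(4 + c\right)}{4 \left(5 + W\right)}$)
$27 \left(\left(-2 - 3\right) + 5\right) \left(-2 + S{\left(5,2 \right)}\right) Z{\left(2,1 \right)} = 27 \left(\left(-2 - 3\right) + 5\right) \left(-2 + \frac{29 + 7 \cdot 5}{4 + 5}\right) \frac{3 \left(4 + 2\right)}{4 \left(5 + 1\right)} = 27 \left(-5 + 5\right) \left(-2 + \frac{29 + 35}{9}\right) \frac{3}{4} \cdot \frac{1}{6} \cdot 6 = 27 \cdot 0 \left(-2 + \frac{1}{9} \cdot 64\right) \frac{3}{4} \cdot \frac{1}{6} \cdot 6 = 27 \cdot 0 \left(-2 + \frac{64}{9}\right) \frac{3}{4} = 27 \cdot 0 \cdot \frac{46}{9} \cdot \frac{3}{4} = 27 \cdot 0 \cdot \frac{3}{4} = 27 \cdot 0 = 0$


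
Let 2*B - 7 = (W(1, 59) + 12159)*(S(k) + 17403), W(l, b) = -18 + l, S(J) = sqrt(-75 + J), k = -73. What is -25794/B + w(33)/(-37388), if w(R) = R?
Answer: 3*(-267124*sqrt(37) + 2967303611*I)/(37388*(-211307233*I + 24284*sqrt(37))) ≈ -0.0011268 + 1.7066e-7*I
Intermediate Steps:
B = 211307233/2 + 12142*I*sqrt(37) (B = 7/2 + (((-18 + 1) + 12159)*(sqrt(-75 - 73) + 17403))/2 = 7/2 + ((-17 + 12159)*(sqrt(-148) + 17403))/2 = 7/2 + (12142*(2*I*sqrt(37) + 17403))/2 = 7/2 + (12142*(17403 + 2*I*sqrt(37)))/2 = 7/2 + (211307226 + 24284*I*sqrt(37))/2 = 7/2 + (105653613 + 12142*I*sqrt(37)) = 211307233/2 + 12142*I*sqrt(37) ≈ 1.0565e+8 + 73857.0*I)
-25794/B + w(33)/(-37388) = -25794/(211307233/2 + 12142*I*sqrt(37)) + 33/(-37388) = -25794/(211307233/2 + 12142*I*sqrt(37)) + 33*(-1/37388) = -25794/(211307233/2 + 12142*I*sqrt(37)) - 33/37388 = -33/37388 - 25794/(211307233/2 + 12142*I*sqrt(37))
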